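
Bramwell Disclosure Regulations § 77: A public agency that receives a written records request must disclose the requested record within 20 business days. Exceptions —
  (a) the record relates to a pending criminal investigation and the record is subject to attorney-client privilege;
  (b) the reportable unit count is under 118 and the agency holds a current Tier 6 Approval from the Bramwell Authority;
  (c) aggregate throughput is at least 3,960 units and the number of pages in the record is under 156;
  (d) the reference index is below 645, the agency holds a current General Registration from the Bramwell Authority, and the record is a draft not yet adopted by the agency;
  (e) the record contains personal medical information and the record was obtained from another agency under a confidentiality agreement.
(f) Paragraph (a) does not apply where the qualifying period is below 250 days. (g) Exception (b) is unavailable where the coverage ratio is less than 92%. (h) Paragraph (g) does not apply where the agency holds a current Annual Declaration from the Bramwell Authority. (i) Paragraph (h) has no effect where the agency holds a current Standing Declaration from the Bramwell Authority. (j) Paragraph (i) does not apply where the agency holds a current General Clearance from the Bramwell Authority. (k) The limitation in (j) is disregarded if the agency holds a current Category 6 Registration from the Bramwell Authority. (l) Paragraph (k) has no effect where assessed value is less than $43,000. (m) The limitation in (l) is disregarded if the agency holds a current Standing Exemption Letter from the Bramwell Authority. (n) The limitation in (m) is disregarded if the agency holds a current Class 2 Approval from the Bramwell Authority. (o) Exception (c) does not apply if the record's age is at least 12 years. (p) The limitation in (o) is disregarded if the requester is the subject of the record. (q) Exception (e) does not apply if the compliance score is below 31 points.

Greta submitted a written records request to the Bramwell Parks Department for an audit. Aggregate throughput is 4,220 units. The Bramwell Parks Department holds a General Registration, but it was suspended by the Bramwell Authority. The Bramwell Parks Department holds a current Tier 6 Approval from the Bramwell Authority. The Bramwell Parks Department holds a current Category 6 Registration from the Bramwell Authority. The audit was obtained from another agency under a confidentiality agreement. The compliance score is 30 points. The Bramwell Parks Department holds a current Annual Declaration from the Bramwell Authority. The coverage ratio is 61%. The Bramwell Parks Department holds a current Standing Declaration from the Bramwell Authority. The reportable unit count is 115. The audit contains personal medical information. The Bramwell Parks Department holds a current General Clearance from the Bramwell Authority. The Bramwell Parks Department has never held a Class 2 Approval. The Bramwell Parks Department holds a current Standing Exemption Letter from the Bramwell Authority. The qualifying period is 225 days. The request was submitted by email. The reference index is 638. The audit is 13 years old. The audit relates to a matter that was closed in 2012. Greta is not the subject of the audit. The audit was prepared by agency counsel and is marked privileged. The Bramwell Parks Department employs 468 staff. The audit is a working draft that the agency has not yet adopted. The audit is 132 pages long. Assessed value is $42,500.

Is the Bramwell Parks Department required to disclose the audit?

Yes — the Bramwell Parks Department must disclose the audit.

Exception (a) requires that the record relates to a pending criminal investigation; but the audit relates to a closed matter, so (a) is unavailable.
All of (b)'s requirements are met (the reportable unit count is 115, under the 118 limit; a current Tier 6 Approval is held). However, paragraphs (g)–(n) must be considered: (g) operates against (b): the coverage ratio is 61%, less than the 92% limit. (h) would limit (g) — a current Annual Declaration is held — but (i) sets (h) aside: (i) operates — a current Standing Declaration is held. (j) is triggered (a current General Clearance is held), but is itself disapplied by (k): (k) operates against (j): a current Category 6 Registration is held. (l) would limit (k) — assessed value is $42,500, less than the $43,000 limit — but (m) sets (l) aside: (m) is triggered — a current Standing Exemption Letter is held. (n), which would lift (m), is inapplicable — there is no Class 2 Approval in force. Exception (b) does not apply.
Exception (c)'s conditions are all satisfied: aggregate throughput is 4,220 units, meeting the 3,960 units threshold; the number of pages in the record is 132, under the 156 limit. Turning to paragraphs (o)–(p): (o) is triggered — the record's age is 13 years, meeting the 12 years threshold. (p) is inapplicable (Greta is not the subject of the audit), so (o) stands. Exception (c) does not apply.
Exception (d) requires that the agency holds a current General Registration from the Bramwell Authority; but there is no General Registration in force, so (d) is unavailable.
Exception (e) is satisfied on its face — the audit contains personal medical information; the audit was obtained under a confidentiality agreement. But applying paragraph (q): (q) operates against (e): the compliance score is 30 points, below the 31 points limit. Exception (e) does not apply.
No exception is made out. the Bramwell Parks Department falls within the general rule.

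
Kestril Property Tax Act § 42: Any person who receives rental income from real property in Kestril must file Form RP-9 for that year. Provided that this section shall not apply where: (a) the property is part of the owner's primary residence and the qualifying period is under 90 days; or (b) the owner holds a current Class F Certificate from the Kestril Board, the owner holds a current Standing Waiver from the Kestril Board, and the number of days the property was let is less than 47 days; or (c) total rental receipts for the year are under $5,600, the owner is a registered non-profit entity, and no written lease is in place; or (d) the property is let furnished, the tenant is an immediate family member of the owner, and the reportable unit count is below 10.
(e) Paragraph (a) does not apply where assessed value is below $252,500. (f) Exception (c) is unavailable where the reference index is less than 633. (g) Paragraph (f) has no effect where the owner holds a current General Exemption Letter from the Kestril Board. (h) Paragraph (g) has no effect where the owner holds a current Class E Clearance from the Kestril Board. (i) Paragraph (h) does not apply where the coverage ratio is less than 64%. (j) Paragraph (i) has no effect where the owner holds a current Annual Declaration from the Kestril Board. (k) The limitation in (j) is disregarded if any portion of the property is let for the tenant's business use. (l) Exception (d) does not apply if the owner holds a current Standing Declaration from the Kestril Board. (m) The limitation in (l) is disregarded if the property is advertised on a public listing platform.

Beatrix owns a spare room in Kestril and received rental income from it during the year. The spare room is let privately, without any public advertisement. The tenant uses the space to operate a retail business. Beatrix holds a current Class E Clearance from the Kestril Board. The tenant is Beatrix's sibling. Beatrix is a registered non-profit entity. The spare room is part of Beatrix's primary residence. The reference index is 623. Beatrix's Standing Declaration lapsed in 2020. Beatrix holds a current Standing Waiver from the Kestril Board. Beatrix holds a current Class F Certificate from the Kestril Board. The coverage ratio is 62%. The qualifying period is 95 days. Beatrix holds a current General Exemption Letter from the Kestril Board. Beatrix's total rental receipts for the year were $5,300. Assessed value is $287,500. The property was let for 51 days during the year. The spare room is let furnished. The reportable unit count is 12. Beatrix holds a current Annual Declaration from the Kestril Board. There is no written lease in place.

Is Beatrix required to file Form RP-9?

Exception (a) does not apply: the qualifying period is 95 days, not under 90 days.
Exception (b) requires that the number of days the property was let is less than 47 days; but the number of days the property was let is 51 days, not less than 47 days, so (b) is unavailable.
Exception (c): total rental receipts for the year are $5,300, under the $5,600 limit; Beatrix is a registered non-profit; there is no written lease — every condition holds. Considering the limiting provisions: (f) operates (the reference index is 623, less than the 633 limit), but is set aside by (g): (g) is engaged — a current General Exemption Letter is held. (h) is engaged (a current Class E Clearance is held), but yields to (i): (i) operates against (h): the coverage ratio is 62%, less than the 64% limit. (j) is engaged (a current Annual Declaration is held), but is displaced by (k): (k) operates against (j): the space is let for business use. Exception (c) stands.
Exception (d) requires that the reportable unit count is below 10; but the reportable unit count is 12, not below 10, so (d) is unavailable.

No — exception (c) applies; Beatrix is not required to file Form RP-9.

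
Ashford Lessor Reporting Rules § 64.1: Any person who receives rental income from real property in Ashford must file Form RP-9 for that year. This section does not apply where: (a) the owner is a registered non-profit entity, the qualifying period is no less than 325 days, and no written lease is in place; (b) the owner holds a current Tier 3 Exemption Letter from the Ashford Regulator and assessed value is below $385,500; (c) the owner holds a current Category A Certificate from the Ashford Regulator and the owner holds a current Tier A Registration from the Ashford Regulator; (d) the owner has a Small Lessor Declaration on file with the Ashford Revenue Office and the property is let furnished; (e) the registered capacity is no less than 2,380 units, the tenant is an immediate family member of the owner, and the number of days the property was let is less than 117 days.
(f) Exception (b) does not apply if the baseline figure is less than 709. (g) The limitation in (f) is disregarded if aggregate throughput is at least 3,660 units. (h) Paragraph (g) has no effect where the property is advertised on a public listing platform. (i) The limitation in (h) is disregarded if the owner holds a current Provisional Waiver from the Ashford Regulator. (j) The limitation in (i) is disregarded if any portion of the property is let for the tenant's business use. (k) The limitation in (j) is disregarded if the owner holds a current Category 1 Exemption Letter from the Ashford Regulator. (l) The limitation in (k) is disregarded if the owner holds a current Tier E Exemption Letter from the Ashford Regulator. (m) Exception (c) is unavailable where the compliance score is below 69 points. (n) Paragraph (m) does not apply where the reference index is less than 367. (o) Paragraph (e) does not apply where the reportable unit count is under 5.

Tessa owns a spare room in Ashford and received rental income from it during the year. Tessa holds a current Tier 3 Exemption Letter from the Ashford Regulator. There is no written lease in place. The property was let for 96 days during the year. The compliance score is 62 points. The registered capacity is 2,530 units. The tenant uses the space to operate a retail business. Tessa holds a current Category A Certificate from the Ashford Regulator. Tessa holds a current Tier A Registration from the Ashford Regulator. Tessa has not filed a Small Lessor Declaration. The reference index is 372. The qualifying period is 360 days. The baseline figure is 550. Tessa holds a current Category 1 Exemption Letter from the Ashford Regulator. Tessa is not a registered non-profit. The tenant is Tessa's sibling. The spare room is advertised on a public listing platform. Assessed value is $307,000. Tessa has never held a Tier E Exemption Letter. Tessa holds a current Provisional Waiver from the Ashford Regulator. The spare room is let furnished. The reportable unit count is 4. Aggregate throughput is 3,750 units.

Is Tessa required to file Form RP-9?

No — exception (b) applies; Tessa is not required to file Form RP-9.

Exception (a) does not apply: Tessa is not a registered non-profit.
Exception (b)'s conditions are all satisfied: a current Tier 3 Exemption Letter is held; assessed value is $307,000, below the $385,500 limit. Under paragraphs (f)–(l): (f) is triggered (the baseline figure is 550, less than the 709 limit), but is set aside by (g): (g) applies — aggregate throughput is 3,750 units, meeting the 3,660 units threshold. (h) would limit (g) — the property is publicly advertised — but (i) sets (h) aside: (i) operates against (h): a current Provisional Waiver is held. (j) would limit (i) — the space is let for business use — but (k) sets (j) aside: (k) is triggered — a current Category 1 Exemption Letter is held. (l) is inapplicable (there is no Tier E Exemption Letter in force), so (k) stands. (b) remains available.
All of (c)'s requirements are met (a current Category A Certificate is held; a current Tier A Registration is held). However, paragraphs (m)–(n) must be considered: (m) applies — the compliance score is 62 points, below the 69 points limit. (n), which would lift (m), does not operate here — the reference index is 372, not less than 367. So (c) is unavailable.
Exception (d) requires that the owner has a Small Lessor Declaration on file with the Ashford Revenue Office; but no Small Lessor Declaration is on file, so (d) is unavailable.
Exception (e)'s conditions are all satisfied: the registered capacity is 2,530 units, meeting the 2,380 units threshold; the tenant is an immediate family member; the number of days the property was let is 96 days, less than the 117 days limit. However, paragraph (o) must be considered: (o) operates against (e): the reportable unit count is 4, under the 5 limit. Exception (e) does not apply.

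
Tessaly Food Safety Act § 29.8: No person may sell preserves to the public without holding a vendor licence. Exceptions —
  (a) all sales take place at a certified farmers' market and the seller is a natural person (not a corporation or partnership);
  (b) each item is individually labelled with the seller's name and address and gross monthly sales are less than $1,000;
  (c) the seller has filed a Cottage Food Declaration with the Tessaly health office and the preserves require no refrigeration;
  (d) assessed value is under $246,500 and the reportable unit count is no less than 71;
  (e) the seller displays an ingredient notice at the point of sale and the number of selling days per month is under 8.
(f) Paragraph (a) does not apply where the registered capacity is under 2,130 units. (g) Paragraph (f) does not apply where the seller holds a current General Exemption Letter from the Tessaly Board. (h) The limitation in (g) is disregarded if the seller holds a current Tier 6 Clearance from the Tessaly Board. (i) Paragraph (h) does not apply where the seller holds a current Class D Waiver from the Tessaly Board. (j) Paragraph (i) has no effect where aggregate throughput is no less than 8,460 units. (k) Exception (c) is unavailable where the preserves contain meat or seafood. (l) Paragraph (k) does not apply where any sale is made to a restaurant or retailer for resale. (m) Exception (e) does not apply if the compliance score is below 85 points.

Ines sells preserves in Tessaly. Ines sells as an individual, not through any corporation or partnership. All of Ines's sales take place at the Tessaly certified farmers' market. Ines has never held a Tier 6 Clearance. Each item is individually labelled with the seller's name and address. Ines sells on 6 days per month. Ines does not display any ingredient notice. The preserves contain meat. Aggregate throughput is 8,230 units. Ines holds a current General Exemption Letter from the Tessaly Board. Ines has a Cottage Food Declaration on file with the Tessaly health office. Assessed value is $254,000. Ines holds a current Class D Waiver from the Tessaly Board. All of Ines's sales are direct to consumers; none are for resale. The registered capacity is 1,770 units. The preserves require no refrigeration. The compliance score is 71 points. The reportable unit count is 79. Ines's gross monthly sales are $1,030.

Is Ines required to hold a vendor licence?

All of (a)'s requirements are met (all sales are at a certified farmers' market; the seller is a natural person). Applying paragraphs (f)–(j): (f) applies (the registered capacity is 1,770 units, under the 2,130 units limit), but is set aside by (g): (g) is engaged — a current General Exemption Letter is held. (h) does not operate here (there is no Tier 6 Clearance in force), so (g) stands. Exception (a) stands.
Exception (b) requires that gross monthly sales are less than $1,000; but gross monthly sales are $1,030, not less than $1,000, so (b) is unavailable.
Exception (c): a Cottage Food Declaration is on file; the preserves are shelf-stable — every condition holds. But applying paragraphs (k)–(l): (k) operates against (c): the preserves contain meat. (l), which would lift (k), does not operate here — no sales are for resale. (c) is therefore removed.
Exception (d) fails — assessed value is $254,000, not under $246,500.
Exception (e) requires that the seller displays an ingredient notice at the point of sale; but no ingredient notice is displayed, so (e) is unavailable.

No — exception (a) applies; Ines is not required to hold a vendor licence.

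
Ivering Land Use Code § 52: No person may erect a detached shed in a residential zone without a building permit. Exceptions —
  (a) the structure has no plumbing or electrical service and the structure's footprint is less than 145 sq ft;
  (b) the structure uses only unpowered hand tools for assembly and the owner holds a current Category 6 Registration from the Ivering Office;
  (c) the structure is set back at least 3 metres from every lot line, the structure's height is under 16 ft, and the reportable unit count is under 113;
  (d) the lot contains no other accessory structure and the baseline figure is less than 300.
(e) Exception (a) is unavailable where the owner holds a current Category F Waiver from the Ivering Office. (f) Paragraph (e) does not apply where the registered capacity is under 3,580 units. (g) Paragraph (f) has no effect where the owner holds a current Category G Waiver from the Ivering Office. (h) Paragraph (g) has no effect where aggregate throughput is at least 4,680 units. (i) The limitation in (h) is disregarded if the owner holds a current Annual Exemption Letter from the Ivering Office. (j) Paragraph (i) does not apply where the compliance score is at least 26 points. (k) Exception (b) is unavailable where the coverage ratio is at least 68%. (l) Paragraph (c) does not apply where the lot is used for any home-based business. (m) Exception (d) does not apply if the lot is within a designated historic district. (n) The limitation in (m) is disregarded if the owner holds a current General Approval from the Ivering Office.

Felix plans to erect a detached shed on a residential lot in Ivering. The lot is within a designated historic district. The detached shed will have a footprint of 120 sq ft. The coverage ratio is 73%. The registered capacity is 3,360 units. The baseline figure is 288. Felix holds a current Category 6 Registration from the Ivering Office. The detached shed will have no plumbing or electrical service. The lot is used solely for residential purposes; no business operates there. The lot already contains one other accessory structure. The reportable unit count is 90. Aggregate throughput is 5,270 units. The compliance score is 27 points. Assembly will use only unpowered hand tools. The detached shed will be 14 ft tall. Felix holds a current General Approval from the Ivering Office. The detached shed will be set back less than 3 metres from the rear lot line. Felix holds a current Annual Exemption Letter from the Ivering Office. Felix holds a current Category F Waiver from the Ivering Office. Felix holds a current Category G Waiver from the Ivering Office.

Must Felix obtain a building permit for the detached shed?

Exception (a) is satisfied on its face — there is no plumbing or electrical service; the structure's footprint is 120 sq ft, less than the 145 sq ft limit. As to paragraphs (e)–(j): (e) would limit (a) — a current Category F Waiver is held — but (f) sets (e) aside: (f) operates against (e): the registered capacity is 3,360 units, under the 3,580 units limit. (g) would limit (f) — a current Category G Waiver is held — but (h) sets (g) aside: (h) applies — aggregate throughput is 5,270 units, meeting the 4,680 units threshold. (i) would limit (h) — a current Annual Exemption Letter is held — but (j) sets (i) aside: (j) operates against (i): the compliance score is 27 points, meeting the 26 points threshold. Exception (a) stands.
All of (b)'s requirements are met (assembly uses only hand tools; a current Category 6 Registration is held). But applying paragraph (k): (k) operates against (b): the coverage ratio is 73%, meeting the 68% threshold. (b) is therefore removed.
Exception (c) fails — the rear setback is under 3 m.
Exception (d) fails — the lot already has another accessory structure.

No — exception (a) applies; Felix does not need a building permit.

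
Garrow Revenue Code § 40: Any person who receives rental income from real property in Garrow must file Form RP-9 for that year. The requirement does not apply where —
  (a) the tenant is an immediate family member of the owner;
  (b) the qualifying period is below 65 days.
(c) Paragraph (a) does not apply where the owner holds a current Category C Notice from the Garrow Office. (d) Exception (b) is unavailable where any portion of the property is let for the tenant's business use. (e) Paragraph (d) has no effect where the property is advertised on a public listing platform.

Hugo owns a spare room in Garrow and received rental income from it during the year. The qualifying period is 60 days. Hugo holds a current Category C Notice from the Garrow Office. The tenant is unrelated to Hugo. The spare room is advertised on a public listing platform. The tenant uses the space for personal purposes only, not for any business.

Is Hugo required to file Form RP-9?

No — exception (b) applies; Hugo is not required to file Form RP-9.

Exception (a) does not apply: the tenant is unrelated to the owner.
Exception (b)'s conditions are all satisfied: the qualifying period is 60 days, below the 65 days limit. Considering the limiting provisions: (d), which would limit (b), is inapplicable: the space is used for personal purposes only. (b) remains available.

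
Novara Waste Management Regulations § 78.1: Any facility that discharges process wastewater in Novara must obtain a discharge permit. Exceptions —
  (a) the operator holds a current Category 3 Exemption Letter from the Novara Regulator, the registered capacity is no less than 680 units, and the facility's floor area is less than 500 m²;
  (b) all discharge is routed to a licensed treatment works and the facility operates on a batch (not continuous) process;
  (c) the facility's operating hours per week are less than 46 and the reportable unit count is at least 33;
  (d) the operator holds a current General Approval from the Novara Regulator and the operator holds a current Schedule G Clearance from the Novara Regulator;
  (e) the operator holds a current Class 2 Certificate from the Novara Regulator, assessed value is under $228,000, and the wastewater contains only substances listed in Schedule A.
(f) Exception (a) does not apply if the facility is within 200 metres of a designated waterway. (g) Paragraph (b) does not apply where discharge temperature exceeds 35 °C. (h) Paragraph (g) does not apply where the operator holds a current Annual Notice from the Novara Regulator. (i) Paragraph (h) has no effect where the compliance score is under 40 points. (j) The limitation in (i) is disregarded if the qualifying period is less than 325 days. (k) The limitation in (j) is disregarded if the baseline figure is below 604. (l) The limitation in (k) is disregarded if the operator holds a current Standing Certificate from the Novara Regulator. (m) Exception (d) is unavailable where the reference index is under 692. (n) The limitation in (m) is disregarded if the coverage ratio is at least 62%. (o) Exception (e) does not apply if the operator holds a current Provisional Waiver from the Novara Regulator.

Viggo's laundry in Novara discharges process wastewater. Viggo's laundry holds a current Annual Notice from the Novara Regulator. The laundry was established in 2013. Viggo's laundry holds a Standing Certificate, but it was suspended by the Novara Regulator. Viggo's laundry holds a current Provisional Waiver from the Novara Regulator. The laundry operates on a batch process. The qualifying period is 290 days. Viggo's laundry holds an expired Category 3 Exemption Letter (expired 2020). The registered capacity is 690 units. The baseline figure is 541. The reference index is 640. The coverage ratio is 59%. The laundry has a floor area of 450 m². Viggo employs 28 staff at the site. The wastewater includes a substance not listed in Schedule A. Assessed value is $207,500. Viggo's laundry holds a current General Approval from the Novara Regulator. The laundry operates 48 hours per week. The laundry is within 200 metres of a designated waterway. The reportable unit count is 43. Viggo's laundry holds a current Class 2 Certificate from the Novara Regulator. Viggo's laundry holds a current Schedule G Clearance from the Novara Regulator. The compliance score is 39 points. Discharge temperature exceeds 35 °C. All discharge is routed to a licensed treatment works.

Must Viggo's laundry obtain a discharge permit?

Yes — Viggo's laundry must obtain a discharge permit.

Exception (a) fails — there is no Category 3 Exemption Letter in force.
All of (b)'s requirements are met (discharge is routed to a licensed treatment works; the facility operates on a batch process). But: (g) operates against (b): discharge temperature exceeds 35 °C. (h) is triggered (a current Annual Notice is held), but is displaced by (i): (i) is engaged — the compliance score is 39 points, under the 40 points limit. (j) would limit (i) — the qualifying period is 290 days, less than the 325 days limit — but (k) sets (j) aside: (k) is engaged — the baseline figure is 541, below the 604 limit. (l) is inapplicable (there is no Standing Certificate in force), so (k) stands. (b) is therefore removed.
Exception (c) fails — the facility's operating hours per week are 48, not less than 46.
All of (d)'s requirements are met (a current General Approval is held; a current Schedule G Clearance is held). But applying paragraphs (m)–(n): (m) is engaged — the reference index is 640, under the 692 limit. (n) does not operate here (the coverage ratio is 59%, short of 62%), so (m) stands. Exception (d) does not apply.
Exception (e) does not apply: the wastewater includes a non-Schedule-A substance.
Every exception is unavailable, so the rule governs.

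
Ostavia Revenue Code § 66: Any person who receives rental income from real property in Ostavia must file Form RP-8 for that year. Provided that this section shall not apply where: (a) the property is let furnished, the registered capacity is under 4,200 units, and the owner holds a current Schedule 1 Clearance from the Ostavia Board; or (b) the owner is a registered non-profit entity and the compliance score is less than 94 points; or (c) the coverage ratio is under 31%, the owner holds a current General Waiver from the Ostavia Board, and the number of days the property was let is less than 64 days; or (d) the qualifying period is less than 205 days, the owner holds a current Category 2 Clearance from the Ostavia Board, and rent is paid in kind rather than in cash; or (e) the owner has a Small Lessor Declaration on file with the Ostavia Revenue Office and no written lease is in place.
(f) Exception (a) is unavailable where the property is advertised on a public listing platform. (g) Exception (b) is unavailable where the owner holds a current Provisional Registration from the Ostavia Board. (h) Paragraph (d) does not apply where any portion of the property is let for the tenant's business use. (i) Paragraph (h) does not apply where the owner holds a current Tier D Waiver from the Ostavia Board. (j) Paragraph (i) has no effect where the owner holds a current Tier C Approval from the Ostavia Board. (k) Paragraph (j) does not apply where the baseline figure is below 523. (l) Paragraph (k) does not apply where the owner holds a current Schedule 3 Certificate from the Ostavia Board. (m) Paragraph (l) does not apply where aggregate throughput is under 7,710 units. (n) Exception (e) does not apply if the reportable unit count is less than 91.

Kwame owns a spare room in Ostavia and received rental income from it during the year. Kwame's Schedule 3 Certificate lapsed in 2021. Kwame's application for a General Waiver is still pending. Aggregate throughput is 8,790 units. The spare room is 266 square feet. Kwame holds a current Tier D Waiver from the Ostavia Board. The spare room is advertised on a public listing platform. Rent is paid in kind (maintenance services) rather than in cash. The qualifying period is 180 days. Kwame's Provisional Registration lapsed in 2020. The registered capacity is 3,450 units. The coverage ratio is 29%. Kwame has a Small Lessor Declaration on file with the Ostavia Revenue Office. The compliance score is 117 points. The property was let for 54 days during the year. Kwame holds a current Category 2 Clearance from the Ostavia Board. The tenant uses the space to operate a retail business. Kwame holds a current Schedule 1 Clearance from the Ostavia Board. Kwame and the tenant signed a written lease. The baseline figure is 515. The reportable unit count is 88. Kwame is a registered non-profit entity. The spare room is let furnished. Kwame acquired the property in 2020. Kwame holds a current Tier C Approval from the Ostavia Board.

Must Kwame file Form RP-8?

No — exception (d) applies; Kwame is not required to file Form RP-8.

All of (a)'s requirements are met (the property is let furnished; the registered capacity is 3,450 units, under the 4,200 units limit; a current Schedule 1 Clearance is held). But applying paragraph (f): (f) operates against (a): the property is publicly advertised. So (a) is unavailable.
Exception (b) requires that the compliance score is less than 94 points; but the compliance score is 117 points, not less than 94 points, so (b) is unavailable.
Exception (c) does not apply: the General Waiver is not current.
Exception (d) is satisfied on its face — the qualifying period is 180 days, less than the 205 days limit; a current Category 2 Clearance is held; rent is paid in kind. Under paragraphs (h)–(m): (h) operates (the space is let for business use), but is itself disapplied by (i): (i) applies — a current Tier D Waiver is held. (j) would limit (i) — a current Tier C Approval is held — but (k) sets (j) aside: (k) is triggered — the baseline figure is 515, below the 523 limit. (l) is inapplicable (no current Schedule 3 Certificate is held), so (k) stands. (d) remains available.
Exception (e) fails — a written lease is in place.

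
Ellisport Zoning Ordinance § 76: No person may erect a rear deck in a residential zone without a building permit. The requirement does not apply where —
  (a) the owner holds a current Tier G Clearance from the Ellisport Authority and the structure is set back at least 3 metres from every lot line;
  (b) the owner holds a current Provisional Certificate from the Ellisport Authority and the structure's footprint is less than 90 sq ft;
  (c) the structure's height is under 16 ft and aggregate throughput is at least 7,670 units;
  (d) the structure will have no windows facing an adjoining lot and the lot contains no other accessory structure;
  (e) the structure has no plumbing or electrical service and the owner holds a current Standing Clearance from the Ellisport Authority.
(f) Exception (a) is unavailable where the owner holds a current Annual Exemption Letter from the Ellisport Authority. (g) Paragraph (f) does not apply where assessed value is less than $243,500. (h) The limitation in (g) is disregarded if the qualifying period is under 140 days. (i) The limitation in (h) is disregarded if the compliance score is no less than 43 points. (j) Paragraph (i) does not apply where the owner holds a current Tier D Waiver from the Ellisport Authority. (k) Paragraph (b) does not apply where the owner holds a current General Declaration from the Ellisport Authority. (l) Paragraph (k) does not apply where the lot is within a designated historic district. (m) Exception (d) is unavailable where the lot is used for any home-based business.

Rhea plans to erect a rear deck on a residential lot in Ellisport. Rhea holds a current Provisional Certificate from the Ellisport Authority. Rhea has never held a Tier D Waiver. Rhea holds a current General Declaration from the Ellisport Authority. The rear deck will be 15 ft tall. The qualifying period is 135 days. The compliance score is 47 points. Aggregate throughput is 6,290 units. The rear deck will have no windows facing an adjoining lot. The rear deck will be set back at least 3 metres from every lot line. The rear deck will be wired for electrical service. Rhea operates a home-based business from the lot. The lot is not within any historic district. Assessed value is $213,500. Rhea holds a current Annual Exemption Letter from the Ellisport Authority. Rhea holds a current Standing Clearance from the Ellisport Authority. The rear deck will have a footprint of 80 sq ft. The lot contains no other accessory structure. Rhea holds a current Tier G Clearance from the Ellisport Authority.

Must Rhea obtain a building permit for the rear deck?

All of (a)'s requirements are met (a current Tier G Clearance is held; the setback is at least 3 m on every side). Applying paragraphs (f)–(j): (f) would limit (a) — a current Annual Exemption Letter is held — but (g) sets (f) aside: (g) operates against (f): assessed value is $213,500, less than the $243,500 limit. (h) would limit (g) — the qualifying period is 135 days, under the 140 days limit — but (i) sets (h) aside: (i) operates against (h): the compliance score is 47 points, meeting the 43 points threshold. (j) is not triggered (no current Tier D Waiver is held), so (i) stands. Exception (a) stands.
Exception (b): a current Provisional Certificate is held; the structure's footprint is 80 sq ft, less than the 90 sq ft limit — every condition holds. Turning to paragraphs (k)–(l): (k) operates against (b): a current General Declaration is held. (l) is not triggered (the lot is not in a historic district), so (k) stands. So (b) is unavailable.
Exception (c) requires that aggregate throughput is at least 7,670 units; but aggregate throughput is 6,290 units, short of 7,670 units, so (c) is unavailable.
Exception (d): no windows face an adjoining lot; the lot has no other accessory structure — every condition holds. But applying paragraph (m): (m) applies — a home-based business operates on the lot. Exception (d) does not apply.
Exception (e) does not apply: electrical service is planned.

No — exception (a) applies; Rhea does not need a building permit.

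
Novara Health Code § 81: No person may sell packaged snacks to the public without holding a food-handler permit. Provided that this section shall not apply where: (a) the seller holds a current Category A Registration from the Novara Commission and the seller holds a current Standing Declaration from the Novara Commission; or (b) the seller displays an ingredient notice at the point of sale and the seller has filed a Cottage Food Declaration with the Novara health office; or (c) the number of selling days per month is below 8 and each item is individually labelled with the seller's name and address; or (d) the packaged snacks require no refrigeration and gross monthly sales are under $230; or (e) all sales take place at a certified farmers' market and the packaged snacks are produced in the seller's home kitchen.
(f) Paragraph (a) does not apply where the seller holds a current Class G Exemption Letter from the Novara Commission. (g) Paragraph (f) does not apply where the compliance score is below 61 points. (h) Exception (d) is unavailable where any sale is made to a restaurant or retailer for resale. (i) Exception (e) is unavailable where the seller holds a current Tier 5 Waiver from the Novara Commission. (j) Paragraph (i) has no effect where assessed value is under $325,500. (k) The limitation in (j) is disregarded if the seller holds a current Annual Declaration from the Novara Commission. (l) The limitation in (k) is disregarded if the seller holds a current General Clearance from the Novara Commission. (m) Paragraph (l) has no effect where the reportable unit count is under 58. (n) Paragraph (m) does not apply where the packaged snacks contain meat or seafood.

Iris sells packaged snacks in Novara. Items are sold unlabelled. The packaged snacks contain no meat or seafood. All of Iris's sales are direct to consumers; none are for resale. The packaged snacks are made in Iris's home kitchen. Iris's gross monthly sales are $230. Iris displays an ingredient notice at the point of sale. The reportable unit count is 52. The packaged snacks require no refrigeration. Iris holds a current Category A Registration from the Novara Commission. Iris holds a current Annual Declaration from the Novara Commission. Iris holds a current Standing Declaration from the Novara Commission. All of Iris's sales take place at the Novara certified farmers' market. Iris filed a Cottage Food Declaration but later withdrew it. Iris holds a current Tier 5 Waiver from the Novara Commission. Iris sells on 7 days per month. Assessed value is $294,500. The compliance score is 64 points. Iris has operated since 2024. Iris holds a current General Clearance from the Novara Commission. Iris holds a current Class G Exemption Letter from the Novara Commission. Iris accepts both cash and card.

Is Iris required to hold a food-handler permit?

Yes — Iris must hold a food-handler permit.

Exception (a)'s conditions are all satisfied: a current Category A Registration is held; a current Standing Declaration is held. But applying paragraphs (f)–(g): (f) operates against (a): a current Class G Exemption Letter is held. (g), which would lift (f), does not operate here — the compliance score is 64 points, not below 61 points. (a) is therefore removed.
Exception (b) does not apply: the Cottage Food Declaration was withdrawn.
Exception (c) fails — items are sold unlabelled.
Exception (d) requires that gross monthly sales are under $230; but gross monthly sales are $230, not under $230, so (d) is unavailable.
Exception (e) is satisfied on its face — all sales are at a certified farmers' market; the packaged snacks are home-kitchen produced. Turning to paragraphs (i)–(n): (i) operates against (e): a current Tier 5 Waiver is held. (j) would limit (i) — assessed value is $294,500, under the $325,500 limit — but (k) sets (j) aside: (k) operates against (j): a current Annual Declaration is held. (l) would limit (k) — a current General Clearance is held — but (m) sets (l) aside: (m) operates — the reportable unit count is 52, under the 58 limit. (n), which would lift (m), is inapplicable — the packaged snacks contain no meat or seafood. (e) is therefore removed.
No exception applies. The general rule governs.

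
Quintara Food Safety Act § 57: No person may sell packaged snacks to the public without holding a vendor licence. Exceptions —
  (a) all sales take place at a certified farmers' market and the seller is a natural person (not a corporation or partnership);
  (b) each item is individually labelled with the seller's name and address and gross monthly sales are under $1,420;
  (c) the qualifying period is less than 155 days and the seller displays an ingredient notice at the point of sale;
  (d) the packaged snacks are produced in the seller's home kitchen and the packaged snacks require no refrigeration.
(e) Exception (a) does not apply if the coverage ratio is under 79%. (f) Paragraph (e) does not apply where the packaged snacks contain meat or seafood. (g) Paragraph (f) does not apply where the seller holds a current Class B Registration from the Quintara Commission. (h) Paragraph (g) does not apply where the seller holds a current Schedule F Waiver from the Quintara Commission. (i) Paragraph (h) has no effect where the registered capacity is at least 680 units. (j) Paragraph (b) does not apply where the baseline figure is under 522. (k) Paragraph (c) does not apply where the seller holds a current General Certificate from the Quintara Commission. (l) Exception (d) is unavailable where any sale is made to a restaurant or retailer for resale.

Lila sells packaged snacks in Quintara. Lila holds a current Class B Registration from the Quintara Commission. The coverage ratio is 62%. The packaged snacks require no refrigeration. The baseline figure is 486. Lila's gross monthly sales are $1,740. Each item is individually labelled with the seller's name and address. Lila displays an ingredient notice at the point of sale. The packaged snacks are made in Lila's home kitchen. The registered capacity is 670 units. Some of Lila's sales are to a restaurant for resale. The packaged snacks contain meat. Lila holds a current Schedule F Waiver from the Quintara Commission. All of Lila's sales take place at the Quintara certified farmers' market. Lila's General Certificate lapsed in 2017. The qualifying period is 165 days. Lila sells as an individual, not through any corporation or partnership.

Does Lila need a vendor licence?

All of (a)'s requirements are met (all sales are at a certified farmers' market; the seller is a natural person). Considering the limiting provisions: (e) would limit (a) — the coverage ratio is 62%, under the 79% limit — but (f) sets (e) aside: (f) operates against (e): the packaged snacks contain meat. (g) would limit (f) — a current Class B Registration is held — but (h) sets (g) aside: (h) operates against (g): a current Schedule F Waiver is held. (i), which would lift (h), does not operate here — the registered capacity is 670 units, short of 680 units. So (a) applies.
Exception (b) fails — gross monthly sales are $1,740, not under $1,420.
Exception (c) fails — the qualifying period is 165 days, not less than 155 days.
All of (d)'s requirements are met (the packaged snacks are home-kitchen produced; the packaged snacks are shelf-stable). But applying paragraph (l): (l) operates — some sales are to a restaurant for resale. Exception (d) does not apply.

No — exception (a) applies; Lila is not required to hold a vendor licence.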